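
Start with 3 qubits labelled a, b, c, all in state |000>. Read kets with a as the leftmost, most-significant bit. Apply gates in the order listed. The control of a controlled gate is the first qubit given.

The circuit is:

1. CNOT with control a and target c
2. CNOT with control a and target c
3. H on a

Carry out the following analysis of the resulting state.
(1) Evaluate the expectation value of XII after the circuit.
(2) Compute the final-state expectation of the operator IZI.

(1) The expectation value of XII is 1.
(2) The observable IZI averages to 1.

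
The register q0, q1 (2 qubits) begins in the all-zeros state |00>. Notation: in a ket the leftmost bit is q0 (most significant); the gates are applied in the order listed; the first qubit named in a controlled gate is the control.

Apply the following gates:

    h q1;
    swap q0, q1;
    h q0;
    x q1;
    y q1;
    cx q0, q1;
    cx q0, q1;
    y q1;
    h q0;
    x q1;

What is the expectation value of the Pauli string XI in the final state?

The expectation value of XI is 1. Key observation: steps 5-8 multiply out to the identity, so the circuit reduces to the remaining gates.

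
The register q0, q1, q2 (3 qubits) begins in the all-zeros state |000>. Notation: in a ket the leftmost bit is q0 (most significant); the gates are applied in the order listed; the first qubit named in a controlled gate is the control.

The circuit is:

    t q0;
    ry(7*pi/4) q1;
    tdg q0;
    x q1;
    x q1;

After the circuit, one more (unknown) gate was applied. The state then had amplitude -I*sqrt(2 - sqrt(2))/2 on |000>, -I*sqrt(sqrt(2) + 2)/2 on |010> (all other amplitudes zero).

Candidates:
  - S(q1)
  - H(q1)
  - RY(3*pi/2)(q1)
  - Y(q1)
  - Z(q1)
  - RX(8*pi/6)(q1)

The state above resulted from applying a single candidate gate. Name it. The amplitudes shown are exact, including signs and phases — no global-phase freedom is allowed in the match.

The unique candidate consistent with the amplitudes is Y(q1). Key observation: gates 4-5 undo each other exactly, leaving only the rest of the circuit to track.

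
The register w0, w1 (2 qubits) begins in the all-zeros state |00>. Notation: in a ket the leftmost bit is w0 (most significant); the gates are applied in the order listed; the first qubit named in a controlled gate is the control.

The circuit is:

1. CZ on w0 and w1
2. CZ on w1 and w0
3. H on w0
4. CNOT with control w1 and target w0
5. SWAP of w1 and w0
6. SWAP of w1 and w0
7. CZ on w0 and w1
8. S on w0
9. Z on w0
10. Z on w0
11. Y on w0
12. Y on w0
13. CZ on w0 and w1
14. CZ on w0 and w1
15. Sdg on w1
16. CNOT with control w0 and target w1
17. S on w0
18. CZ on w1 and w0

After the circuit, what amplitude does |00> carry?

The final state's coefficient on |00> equals sqrt(2)/2.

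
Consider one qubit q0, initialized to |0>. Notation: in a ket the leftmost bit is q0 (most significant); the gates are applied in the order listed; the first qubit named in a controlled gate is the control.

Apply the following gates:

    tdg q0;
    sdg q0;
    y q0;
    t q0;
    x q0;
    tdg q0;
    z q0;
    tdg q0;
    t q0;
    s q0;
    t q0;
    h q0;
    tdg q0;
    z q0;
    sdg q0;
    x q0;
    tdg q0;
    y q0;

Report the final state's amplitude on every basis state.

After the circuit, the state carries amplitude sqrt(2)/2 on |0>, -sqrt(2)*I/2 on |1>.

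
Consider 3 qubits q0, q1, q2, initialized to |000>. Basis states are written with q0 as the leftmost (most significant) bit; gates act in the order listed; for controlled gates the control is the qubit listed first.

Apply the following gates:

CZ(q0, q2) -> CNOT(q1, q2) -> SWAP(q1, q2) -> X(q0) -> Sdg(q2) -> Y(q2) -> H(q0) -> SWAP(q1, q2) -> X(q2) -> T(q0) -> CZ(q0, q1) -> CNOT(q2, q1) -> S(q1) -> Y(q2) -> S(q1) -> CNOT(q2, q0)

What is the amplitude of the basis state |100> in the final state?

|100> carries amplitude sqrt(2)*exp(I*pi/4)/2 in the final state.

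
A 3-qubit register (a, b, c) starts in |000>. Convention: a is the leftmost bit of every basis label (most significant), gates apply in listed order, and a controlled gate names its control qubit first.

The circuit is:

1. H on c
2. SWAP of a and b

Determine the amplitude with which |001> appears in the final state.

The final state's coefficient on |001> equals sqrt(2)/2.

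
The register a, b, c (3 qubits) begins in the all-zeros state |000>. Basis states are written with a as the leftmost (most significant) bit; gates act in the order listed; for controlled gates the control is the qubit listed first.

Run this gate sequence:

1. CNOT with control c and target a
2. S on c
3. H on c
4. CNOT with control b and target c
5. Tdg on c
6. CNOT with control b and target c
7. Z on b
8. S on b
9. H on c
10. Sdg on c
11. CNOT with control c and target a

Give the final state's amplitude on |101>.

The amplitude on |101> is -I/2 + exp(I*pi/4)/2.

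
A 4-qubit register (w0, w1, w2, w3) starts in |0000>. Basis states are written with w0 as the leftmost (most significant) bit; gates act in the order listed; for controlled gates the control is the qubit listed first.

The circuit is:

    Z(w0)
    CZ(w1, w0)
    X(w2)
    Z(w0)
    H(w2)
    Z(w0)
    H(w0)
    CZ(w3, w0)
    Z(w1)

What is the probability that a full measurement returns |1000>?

The probability of measuring |1000> is 1/4.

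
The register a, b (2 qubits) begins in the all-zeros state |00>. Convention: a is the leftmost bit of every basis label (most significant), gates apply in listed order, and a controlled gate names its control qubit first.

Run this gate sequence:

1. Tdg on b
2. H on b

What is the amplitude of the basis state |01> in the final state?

The amplitude on |01> is sqrt(2)/2.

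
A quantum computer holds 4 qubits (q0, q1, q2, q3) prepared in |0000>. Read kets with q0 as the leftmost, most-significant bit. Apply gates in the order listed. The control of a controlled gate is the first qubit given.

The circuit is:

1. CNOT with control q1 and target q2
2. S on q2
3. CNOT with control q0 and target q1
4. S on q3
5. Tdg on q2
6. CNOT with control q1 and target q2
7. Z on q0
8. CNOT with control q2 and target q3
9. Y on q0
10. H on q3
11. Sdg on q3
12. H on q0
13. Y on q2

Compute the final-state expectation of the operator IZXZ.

The expectation value of IZXZ is 0.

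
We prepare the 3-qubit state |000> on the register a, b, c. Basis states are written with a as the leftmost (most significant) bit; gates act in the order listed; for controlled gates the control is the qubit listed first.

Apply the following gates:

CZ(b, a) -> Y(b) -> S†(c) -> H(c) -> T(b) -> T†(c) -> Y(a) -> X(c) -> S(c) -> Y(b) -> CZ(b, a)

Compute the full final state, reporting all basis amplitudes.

After the circuit, the state carries amplitude sqrt(2)*I/2 on |100>, -sqrt(2)*exp(I*pi/4)/2 on |101>, and 0 on every other basis state.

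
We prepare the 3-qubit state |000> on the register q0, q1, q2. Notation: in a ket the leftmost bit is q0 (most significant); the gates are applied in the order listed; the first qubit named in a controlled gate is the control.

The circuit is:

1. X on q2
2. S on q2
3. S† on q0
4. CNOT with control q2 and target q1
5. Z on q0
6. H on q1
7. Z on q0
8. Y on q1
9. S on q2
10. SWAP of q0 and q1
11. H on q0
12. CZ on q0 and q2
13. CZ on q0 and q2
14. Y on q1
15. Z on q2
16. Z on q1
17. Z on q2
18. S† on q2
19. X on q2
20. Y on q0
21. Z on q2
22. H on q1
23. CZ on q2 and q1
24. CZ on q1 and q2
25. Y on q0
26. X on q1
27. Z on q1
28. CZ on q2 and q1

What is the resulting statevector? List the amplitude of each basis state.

After the circuit, the state carries amplitude -sqrt(2)*I/2 on |000>, -sqrt(2)*I/2 on |010>, and 0 on every other basis state. Key observation: gates 12-13 undo each other exactly, leaving only the rest of the circuit to track.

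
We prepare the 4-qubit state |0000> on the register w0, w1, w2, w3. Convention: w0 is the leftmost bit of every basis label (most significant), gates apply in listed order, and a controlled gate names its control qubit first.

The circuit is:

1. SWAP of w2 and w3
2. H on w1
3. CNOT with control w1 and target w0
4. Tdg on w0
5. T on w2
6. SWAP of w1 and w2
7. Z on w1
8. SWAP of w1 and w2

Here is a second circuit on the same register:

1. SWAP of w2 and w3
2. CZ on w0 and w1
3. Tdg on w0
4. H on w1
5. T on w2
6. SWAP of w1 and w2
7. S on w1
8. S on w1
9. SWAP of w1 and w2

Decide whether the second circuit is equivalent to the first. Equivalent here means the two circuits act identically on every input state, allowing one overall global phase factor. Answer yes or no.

No: there is an input state on which the two circuits produce genuinely different outputs (not merely differing by a phase).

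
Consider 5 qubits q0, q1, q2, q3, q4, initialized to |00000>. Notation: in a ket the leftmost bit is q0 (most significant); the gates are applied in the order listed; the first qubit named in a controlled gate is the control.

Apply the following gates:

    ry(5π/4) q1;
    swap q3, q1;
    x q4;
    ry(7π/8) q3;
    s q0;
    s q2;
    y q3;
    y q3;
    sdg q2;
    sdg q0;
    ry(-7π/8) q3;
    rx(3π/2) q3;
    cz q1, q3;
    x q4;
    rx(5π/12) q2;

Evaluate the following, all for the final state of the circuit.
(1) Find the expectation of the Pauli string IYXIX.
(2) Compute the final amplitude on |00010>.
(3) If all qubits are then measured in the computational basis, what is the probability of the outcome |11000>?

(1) The observable IYXIX averages to 0. Key observation: gates 4-11 undo each other exactly, leaving only the rest of the circuit to track.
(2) The final state's coefficient on |00010> equals -sqrt(6)*sqrt(1/2 - sqrt(2)/4)*sqrt(sqrt(2)/4 + 1/2)*sin(7*pi/16)**2/4 - sqrt(2)*sin(7*pi/16)**2/8 - sin(7*pi/16)**2/8 - sqrt(6)*sqrt(1/2 - sqrt(2)/4)*sqrt(sqrt(2)/4 + 1/2)*cos(7*pi/16)**2/4 - sqrt(2)*cos(7*pi/16)**2/8 - cos(7*pi/16)**2/8 - sqrt(3)*I*sin(7*pi/16)**2/8 - sqrt(3)*I*cos(7*pi/16)**2/8 + sqrt(2)*I*sqrt(1/2 - sqrt(2)/4)*sqrt(sqrt(2)/4 + 1/2)*cos(7*pi/16)**2/4 + sqrt(6)*I*cos(7*pi/16)**2/8 + sqrt(2)*I*sqrt(1/2 - sqrt(2)/4)*sqrt(sqrt(2)/4 + 1/2)*sin(7*pi/16)**2/4 + sqrt(6)*I*sin(7*pi/16)**2/8.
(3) A full measurement returns |11000> with probability 0.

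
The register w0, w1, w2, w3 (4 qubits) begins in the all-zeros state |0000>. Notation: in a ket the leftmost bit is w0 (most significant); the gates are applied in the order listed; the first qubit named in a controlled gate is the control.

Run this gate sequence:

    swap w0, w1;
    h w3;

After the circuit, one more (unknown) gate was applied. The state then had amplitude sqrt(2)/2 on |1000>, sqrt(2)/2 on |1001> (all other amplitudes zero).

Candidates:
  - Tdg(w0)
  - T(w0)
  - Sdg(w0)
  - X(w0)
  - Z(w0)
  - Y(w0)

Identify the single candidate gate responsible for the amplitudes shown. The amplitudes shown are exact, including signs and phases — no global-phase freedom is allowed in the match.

The applied gate was X(w0).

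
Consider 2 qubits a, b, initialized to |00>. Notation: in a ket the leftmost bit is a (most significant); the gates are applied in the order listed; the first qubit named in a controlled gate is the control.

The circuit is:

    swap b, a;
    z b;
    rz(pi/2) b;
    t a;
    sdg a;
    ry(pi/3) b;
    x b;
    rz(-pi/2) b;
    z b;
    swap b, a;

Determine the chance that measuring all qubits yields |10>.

The probability of measuring |10> is 3/4.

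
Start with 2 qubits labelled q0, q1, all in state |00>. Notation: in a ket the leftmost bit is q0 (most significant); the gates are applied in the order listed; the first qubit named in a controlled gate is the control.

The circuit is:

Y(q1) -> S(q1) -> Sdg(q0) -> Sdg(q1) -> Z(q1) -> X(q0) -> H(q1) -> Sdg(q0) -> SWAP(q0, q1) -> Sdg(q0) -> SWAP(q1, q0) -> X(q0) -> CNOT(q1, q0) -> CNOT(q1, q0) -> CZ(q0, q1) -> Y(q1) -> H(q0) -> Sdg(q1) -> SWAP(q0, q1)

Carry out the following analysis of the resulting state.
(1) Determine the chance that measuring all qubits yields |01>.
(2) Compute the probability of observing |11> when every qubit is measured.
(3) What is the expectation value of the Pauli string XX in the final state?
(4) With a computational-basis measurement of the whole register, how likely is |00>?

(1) Outcome |01> occurs with probability 1/4.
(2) Outcome |11> occurs with probability 1/4.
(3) In the final state, XX has expectation 1.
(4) The probability of measuring |00> is 1/4.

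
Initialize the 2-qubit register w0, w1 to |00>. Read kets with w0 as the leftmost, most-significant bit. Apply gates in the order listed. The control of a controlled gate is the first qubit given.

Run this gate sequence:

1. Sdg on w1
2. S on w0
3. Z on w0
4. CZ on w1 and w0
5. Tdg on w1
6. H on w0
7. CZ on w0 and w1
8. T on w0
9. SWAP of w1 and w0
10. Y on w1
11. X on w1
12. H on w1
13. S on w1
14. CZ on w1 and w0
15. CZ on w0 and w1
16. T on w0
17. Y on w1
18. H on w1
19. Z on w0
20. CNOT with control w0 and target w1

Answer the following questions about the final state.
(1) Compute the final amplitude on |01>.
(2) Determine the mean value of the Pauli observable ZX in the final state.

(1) The final state's coefficient on |01> equals sqrt(2)*(1 - exp(I*pi/4) + exp(3*I*pi/4) + I)/4.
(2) In the final state, ZX has expectation sqrt(2)/2.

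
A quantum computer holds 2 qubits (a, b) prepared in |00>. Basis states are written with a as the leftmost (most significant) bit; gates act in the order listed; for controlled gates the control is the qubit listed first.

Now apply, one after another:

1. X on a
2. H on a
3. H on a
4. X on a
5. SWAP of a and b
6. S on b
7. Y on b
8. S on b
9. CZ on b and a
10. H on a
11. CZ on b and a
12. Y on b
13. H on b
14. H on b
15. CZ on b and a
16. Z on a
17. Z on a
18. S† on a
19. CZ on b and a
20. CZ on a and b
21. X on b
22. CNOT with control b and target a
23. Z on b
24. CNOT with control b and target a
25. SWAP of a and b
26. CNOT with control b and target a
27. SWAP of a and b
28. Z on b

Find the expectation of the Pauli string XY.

The expectation value of XY is 1. Key observation: the block from step 1 through step 4 cancels to the identity and can be dropped.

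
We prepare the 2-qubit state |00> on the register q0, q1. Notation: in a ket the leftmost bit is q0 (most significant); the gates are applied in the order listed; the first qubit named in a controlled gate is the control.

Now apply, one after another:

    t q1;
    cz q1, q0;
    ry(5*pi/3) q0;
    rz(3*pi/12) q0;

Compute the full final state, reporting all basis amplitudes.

The resulting statevector has amplitude sqrt(3)*exp(7*I*pi/8)/2 on |00>, 0 on |01>, exp(I*pi/8)/2 on |10>, 0 on |11>.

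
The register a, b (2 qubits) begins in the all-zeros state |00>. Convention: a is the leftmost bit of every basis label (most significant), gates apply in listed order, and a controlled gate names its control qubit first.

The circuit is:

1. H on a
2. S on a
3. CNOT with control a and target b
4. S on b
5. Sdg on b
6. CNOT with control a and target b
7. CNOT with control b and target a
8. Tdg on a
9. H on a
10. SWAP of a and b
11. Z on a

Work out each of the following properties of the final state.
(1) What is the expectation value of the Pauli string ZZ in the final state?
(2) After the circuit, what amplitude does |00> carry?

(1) The observable ZZ averages to sqrt(2)/2.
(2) The final state's coefficient on |00> equals 1/2 + exp(I*pi/4)/2.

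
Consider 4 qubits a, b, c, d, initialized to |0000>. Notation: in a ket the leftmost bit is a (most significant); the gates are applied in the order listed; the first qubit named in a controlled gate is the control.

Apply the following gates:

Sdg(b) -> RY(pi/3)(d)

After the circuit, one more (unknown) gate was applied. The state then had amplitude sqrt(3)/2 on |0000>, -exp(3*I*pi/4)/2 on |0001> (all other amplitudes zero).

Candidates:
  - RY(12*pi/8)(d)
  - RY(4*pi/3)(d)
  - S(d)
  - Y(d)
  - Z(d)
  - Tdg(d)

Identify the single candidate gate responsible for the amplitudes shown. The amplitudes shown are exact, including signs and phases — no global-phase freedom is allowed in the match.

The unique candidate consistent with the amplitudes is Tdg(d).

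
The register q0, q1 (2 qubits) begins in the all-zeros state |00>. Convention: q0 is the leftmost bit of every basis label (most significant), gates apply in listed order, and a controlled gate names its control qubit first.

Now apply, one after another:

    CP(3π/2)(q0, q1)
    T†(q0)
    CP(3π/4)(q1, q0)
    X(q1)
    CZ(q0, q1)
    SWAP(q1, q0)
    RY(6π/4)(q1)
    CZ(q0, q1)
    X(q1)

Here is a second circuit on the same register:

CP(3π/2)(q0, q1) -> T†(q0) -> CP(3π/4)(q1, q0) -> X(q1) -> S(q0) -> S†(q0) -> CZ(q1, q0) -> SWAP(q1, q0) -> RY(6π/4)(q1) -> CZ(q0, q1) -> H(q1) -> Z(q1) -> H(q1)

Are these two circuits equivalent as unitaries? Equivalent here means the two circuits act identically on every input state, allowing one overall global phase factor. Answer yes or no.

Yes, they are equivalent — the unitaries differ by at most a global phase.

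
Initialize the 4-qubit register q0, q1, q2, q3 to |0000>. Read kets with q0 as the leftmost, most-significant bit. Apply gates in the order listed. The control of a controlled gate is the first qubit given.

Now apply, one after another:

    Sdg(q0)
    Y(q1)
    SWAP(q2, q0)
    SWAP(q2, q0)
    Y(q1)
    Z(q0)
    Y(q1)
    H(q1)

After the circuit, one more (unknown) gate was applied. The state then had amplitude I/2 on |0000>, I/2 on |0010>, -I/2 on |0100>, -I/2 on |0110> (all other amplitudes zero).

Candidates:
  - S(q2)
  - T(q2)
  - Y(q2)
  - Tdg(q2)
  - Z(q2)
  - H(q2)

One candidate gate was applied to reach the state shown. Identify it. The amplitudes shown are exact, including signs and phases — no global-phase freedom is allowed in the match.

It was H(q2) that produced the state shown. Key observation: steps 2-5 multiply out to the identity, so the circuit reduces to the remaining gates.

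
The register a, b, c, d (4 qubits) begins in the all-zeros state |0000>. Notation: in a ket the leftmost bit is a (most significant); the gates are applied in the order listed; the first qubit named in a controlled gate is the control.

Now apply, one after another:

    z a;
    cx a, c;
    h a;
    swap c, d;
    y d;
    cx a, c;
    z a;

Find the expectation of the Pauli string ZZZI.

The observable ZZZI averages to 1.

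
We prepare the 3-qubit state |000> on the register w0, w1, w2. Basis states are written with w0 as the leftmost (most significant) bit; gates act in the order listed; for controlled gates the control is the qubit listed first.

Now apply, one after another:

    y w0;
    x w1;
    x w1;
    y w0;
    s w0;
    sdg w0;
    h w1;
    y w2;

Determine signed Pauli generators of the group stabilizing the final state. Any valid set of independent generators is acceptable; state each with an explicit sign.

One valid set of independent stabilizer generators is +IXI, +ZII, -IIZ (any independent generating set of the same group is equally correct). Key observation: gates 1-4 undo each other exactly, leaving only the rest of the circuit to track.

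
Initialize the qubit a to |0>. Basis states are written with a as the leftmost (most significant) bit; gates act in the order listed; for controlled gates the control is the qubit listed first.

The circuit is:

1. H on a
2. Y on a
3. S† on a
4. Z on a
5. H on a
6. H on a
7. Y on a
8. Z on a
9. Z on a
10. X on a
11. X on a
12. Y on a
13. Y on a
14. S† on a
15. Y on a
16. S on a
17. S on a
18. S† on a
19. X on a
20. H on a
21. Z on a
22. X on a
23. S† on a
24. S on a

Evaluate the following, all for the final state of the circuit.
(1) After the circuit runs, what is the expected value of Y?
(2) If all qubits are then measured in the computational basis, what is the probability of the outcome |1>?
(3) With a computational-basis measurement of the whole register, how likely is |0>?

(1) The observable Y averages to 1.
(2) Outcome |1> occurs with probability 1/2.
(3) The probability of measuring |0> is 1/2.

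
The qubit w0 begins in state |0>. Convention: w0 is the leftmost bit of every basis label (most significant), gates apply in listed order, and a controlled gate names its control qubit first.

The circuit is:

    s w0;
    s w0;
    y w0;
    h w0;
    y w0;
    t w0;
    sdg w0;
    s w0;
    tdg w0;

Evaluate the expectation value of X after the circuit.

The expectation value of X is 1. Key observation: steps 6-9 multiply out to the identity, so the circuit reduces to the remaining gates.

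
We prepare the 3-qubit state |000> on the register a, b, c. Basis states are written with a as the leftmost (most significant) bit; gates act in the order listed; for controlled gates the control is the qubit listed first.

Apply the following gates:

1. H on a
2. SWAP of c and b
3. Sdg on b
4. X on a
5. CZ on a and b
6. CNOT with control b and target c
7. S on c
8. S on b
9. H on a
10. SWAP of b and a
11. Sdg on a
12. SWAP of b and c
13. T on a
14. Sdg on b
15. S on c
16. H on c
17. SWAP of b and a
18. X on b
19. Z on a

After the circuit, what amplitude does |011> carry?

|011> carries amplitude sqrt(2)/2 in the final state.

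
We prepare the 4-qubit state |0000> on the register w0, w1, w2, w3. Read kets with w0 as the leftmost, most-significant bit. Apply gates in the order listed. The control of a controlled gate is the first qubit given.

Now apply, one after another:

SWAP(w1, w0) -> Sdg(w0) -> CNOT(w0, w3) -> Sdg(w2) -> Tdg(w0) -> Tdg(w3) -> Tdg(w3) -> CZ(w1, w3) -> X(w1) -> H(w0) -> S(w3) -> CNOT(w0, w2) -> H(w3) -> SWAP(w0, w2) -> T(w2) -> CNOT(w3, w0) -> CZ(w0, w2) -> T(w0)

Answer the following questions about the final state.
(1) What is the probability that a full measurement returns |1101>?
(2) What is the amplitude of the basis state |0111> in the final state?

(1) Outcome |1101> occurs with probability 1/4.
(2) The final state's coefficient on |0111> equals exp(I*pi/4)/2.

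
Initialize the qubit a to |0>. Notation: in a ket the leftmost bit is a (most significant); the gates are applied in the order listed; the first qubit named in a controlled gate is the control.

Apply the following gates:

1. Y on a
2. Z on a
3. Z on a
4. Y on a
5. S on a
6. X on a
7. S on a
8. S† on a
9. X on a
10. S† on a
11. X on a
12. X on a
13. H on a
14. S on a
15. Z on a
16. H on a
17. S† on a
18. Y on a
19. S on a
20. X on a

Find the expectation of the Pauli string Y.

The expectation value of Y is 1.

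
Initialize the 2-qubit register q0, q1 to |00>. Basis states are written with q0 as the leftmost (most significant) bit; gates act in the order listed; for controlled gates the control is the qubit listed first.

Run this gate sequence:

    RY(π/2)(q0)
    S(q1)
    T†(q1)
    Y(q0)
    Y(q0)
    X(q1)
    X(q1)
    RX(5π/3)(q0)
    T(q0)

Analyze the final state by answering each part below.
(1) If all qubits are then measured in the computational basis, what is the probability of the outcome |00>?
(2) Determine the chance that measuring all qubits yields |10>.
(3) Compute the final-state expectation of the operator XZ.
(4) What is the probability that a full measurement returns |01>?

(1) The probability of measuring |00> is 1/2. Key observation: gates 6-7 undo each other exactly, leaving only the rest of the circuit to track.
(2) Outcome |10> occurs with probability 1/2.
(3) The expectation value of XZ is sqrt(2)/2.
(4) A full measurement returns |01> with probability 0.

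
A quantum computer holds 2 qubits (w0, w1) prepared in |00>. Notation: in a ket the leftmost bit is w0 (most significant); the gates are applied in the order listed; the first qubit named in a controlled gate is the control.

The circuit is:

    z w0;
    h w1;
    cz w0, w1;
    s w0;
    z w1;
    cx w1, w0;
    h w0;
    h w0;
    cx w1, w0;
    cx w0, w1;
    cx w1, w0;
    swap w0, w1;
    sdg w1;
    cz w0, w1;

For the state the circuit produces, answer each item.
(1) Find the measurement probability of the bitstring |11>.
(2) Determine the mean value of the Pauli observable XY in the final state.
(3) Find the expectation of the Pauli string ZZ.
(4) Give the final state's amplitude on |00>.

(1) The probability of measuring |11> is 1/2. Key observation: steps 6-9 multiply out to the identity, so the circuit reduces to the remaining gates.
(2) In the final state, XY has expectation -1.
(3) In the final state, ZZ has expectation 1.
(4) The amplitude on |00> is sqrt(2)/2.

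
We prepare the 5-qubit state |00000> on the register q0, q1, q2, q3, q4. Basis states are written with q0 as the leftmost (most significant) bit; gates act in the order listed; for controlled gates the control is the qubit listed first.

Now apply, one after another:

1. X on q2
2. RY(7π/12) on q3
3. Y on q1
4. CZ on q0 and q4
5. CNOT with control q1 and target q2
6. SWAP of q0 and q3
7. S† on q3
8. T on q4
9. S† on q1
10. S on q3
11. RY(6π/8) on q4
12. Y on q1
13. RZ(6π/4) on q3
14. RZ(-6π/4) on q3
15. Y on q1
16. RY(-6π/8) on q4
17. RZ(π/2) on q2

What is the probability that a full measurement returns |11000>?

The probability of measuring |11000> is -sqrt(2)/8 + sqrt(6)/8 + 1/2. Key observation: the block from step 11 through step 16 cancels to the identity and can be dropped.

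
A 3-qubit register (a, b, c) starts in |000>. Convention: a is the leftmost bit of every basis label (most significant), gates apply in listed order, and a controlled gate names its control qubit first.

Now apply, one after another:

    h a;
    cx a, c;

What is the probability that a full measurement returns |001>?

Outcome |001> occurs with probability 0.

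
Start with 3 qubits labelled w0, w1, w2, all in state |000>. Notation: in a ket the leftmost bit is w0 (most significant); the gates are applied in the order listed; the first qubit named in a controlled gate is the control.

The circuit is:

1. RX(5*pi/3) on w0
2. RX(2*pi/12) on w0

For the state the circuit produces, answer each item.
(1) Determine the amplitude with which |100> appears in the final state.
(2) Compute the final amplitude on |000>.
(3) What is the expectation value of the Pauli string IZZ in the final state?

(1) The final state's coefficient on |100> equals I*(-sqrt(6) + sqrt(2))/4.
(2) The amplitude on |000> is -sqrt(6)/4 - sqrt(2)/4.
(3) The observable IZZ averages to 1.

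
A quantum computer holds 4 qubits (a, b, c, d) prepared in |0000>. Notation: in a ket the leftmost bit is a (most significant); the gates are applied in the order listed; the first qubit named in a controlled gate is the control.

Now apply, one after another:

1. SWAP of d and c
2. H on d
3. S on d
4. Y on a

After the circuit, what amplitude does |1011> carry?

The final state's coefficient on |1011> equals 0.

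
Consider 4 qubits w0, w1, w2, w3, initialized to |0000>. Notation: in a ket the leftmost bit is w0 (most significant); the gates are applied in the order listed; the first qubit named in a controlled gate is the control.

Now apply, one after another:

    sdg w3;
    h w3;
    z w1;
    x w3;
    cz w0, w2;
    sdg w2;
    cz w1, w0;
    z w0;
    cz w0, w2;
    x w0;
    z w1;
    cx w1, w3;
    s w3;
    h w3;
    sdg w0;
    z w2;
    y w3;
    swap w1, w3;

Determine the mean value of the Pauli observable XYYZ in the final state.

The observable XYYZ averages to 0.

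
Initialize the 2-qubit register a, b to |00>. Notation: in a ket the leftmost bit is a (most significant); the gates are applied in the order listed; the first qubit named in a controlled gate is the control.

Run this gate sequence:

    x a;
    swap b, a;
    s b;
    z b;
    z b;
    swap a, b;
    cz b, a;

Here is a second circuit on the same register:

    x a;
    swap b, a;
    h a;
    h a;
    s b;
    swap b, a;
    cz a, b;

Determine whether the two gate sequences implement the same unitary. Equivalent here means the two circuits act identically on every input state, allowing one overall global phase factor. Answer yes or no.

Yes, they are equivalent — the unitaries differ by at most a global phase.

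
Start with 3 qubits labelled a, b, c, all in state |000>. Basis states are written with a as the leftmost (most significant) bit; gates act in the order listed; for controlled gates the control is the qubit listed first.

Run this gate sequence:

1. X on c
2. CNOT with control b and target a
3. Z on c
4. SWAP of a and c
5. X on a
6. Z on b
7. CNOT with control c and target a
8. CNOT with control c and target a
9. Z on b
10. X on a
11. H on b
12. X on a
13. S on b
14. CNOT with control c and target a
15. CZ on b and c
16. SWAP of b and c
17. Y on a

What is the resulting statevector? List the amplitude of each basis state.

The final amplitudes are -sqrt(2)*I/2 on |100>, sqrt(2)/2 on |101>, and 0 on every other basis state.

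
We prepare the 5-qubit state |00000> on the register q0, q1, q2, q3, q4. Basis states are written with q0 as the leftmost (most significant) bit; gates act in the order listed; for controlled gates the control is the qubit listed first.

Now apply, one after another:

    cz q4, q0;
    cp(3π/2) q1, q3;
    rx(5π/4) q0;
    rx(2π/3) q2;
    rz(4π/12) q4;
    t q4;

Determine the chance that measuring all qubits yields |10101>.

A full measurement returns |10101> with probability 0.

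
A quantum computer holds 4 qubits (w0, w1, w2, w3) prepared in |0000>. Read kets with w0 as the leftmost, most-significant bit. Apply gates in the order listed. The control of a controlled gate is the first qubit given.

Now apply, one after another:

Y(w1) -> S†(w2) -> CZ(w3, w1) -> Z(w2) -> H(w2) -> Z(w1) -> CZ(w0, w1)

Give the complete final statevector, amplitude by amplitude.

The resulting statevector has amplitude -sqrt(2)*I/2 on |0100>, -sqrt(2)*I/2 on |0110>, and 0 on every other basis state.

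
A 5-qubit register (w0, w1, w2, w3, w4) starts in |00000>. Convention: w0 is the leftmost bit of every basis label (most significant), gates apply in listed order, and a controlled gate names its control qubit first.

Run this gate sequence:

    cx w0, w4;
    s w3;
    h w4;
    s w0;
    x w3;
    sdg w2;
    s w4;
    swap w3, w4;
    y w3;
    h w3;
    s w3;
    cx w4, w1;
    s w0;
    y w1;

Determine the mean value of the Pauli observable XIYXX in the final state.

In the final state, XIYXX has expectation 0.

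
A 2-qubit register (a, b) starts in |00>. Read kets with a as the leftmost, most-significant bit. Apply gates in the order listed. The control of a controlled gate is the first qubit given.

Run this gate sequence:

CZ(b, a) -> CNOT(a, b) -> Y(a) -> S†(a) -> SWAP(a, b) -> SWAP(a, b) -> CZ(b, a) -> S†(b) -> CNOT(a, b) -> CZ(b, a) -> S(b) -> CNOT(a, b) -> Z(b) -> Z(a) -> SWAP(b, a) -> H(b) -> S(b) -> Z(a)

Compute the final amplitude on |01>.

|01> carries amplitude sqrt(2)/2 in the final state.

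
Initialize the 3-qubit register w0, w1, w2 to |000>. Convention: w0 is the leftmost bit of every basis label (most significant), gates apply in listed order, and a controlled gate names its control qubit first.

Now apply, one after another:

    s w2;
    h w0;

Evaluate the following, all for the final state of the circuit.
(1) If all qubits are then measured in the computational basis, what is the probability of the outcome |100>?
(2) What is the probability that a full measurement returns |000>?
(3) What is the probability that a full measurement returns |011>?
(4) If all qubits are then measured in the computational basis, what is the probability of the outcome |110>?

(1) Outcome |100> occurs with probability 1/2.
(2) A full measurement returns |000> with probability 1/2.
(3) The probability of measuring |011> is 0.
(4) Outcome |110> occurs with probability 0.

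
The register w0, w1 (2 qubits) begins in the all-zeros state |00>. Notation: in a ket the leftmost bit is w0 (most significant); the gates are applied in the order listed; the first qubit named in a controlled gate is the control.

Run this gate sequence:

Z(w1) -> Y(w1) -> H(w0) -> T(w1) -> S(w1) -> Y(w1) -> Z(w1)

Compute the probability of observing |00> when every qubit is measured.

The probability of measuring |00> is 1/2.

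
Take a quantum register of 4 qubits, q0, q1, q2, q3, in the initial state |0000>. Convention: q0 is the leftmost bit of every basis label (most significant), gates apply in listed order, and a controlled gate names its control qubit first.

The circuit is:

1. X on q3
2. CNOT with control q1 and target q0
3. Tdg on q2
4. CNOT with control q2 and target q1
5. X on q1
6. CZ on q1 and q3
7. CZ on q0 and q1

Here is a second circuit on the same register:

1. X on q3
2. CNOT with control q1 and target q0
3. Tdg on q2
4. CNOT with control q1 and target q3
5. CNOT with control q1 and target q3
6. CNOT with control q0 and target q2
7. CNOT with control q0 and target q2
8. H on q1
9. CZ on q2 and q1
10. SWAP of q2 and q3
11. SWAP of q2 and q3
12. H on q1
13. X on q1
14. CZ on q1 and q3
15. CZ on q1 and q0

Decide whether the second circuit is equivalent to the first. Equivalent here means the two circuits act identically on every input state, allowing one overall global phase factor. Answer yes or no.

Yes: on every input state the two circuits agree up to one overall phase factor.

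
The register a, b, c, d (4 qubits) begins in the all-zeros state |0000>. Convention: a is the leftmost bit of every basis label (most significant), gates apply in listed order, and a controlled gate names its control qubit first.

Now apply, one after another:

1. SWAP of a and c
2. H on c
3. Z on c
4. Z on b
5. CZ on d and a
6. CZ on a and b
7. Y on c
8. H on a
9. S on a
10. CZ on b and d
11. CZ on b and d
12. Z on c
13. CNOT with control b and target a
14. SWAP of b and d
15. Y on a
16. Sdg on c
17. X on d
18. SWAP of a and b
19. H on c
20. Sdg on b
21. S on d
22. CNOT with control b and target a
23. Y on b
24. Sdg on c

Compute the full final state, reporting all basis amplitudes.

After the circuit, the state carries amplitude sqrt(2)*(1 - I)/4 on |0101>, sqrt(2)*(-1 + I)/4 on |0111>, sqrt(2)*(-1 + I)/4 on |1001>, sqrt(2)*(1 - I)/4 on |1011>, and 0 on every other basis state. Key observation: gates 10-11 undo each other exactly, leaving only the rest of the circuit to track.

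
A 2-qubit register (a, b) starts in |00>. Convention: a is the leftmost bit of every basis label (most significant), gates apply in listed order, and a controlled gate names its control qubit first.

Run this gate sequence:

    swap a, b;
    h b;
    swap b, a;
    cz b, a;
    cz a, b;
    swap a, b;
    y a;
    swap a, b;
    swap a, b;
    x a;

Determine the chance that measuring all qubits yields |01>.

A full measurement returns |01> with probability 1/2. Key observation: gates 8-9 undo each other exactly, leaving only the rest of the circuit to track.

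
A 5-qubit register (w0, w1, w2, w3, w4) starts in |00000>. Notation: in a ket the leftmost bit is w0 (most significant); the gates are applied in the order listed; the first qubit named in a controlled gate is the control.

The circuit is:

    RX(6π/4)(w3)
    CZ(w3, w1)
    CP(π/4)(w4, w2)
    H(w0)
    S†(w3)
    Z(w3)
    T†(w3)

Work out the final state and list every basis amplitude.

The resulting statevector has amplitude -1/2 on |00000>, -exp(3*I*pi/4)/2 on |00010>, -1/2 on |10000>, -exp(3*I*pi/4)/2 on |10010>, and 0 on every other basis state.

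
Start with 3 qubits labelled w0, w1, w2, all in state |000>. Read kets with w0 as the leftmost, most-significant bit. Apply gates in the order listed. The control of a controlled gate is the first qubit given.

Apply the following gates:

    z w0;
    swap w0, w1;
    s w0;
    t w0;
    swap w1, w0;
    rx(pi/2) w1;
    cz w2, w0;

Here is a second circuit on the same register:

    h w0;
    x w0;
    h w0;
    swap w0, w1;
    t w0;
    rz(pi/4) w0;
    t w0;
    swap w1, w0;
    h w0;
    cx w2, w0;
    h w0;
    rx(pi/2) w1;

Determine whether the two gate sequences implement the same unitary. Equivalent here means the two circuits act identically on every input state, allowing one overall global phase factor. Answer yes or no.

Yes, they are equivalent — the unitaries differ by at most a global phase.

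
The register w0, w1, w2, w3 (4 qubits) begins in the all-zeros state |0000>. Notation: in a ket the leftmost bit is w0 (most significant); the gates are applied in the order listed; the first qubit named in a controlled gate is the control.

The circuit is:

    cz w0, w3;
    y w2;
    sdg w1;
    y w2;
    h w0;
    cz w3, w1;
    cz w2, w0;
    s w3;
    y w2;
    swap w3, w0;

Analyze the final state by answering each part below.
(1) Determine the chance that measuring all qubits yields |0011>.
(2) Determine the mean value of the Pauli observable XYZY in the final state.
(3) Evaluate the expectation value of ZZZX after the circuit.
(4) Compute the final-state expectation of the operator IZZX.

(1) The probability of measuring |0011> is 1/2.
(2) In the final state, XYZY has expectation 0.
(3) The expectation value of ZZZX is -1.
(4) The expectation value of IZZX is -1.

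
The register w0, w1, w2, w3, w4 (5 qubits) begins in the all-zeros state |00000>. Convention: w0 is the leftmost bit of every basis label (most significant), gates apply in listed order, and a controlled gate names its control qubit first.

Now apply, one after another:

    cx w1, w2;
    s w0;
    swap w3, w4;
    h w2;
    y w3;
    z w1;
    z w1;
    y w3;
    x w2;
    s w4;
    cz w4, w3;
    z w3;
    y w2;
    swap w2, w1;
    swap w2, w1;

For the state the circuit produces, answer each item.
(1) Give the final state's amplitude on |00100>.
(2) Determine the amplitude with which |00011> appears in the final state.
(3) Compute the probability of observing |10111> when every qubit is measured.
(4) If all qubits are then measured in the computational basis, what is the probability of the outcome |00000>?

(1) The final state's coefficient on |00100> equals sqrt(2)*I/2.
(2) |00011> carries amplitude 0 in the final state.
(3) The probability of measuring |10111> is 0.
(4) The probability of measuring |00000> is 1/2.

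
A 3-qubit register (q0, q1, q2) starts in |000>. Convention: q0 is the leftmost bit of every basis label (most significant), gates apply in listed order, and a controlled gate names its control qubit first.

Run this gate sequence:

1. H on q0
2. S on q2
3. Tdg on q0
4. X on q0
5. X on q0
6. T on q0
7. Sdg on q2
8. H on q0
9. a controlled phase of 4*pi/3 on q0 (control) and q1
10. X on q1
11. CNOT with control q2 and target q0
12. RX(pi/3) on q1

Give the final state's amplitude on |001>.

The amplitude on |001> is 0. Key observation: steps 1-8 multiply out to the identity, so the circuit reduces to the remaining gates.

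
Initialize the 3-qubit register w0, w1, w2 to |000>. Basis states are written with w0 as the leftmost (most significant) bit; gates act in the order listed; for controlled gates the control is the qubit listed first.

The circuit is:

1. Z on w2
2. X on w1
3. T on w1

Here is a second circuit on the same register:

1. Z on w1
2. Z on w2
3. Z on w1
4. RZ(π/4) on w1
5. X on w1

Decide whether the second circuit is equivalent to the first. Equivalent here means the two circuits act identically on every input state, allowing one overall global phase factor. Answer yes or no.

No — the two circuits implement different unitaries, even allowing a global phase.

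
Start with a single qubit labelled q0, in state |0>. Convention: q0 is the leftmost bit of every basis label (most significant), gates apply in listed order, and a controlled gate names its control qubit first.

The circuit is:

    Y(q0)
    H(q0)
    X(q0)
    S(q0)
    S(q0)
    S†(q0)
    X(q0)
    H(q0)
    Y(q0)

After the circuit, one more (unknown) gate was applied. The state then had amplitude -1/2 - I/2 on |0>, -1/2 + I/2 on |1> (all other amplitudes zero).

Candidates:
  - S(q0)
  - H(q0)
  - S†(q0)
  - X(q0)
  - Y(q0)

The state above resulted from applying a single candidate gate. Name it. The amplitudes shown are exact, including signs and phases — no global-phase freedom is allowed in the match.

It was Y(q0) that produced the state shown.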